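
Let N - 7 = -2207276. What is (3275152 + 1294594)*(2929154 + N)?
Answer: 3298831091210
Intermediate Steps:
N = -2207269 (N = 7 - 2207276 = -2207269)
(3275152 + 1294594)*(2929154 + N) = (3275152 + 1294594)*(2929154 - 2207269) = 4569746*721885 = 3298831091210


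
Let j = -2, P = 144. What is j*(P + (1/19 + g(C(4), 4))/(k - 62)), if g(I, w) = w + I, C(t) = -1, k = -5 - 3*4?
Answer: -432172/1501 ≈ -287.92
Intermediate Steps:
k = -17 (k = -5 - 12 = -17)
g(I, w) = I + w
j*(P + (1/19 + g(C(4), 4))/(k - 62)) = -2*(144 + (1/19 + (-1 + 4))/(-17 - 62)) = -2*(144 + (1/19 + 3)/(-79)) = -2*(144 + (58/19)*(-1/79)) = -2*(144 - 58/1501) = -2*216086/1501 = -432172/1501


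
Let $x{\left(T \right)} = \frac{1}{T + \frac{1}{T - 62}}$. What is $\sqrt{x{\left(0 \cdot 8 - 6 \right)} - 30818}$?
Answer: $\frac{i \sqrt{5155293670}}{409} \approx 175.55 i$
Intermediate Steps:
$x{\left(T \right)} = \frac{1}{T + \frac{1}{-62 + T}}$
$\sqrt{x{\left(0 \cdot 8 - 6 \right)} - 30818} = \sqrt{\frac{-62 + \left(0 \cdot 8 - 6\right)}{1 + \left(0 \cdot 8 - 6\right)^{2} - 62 \left(0 \cdot 8 - 6\right)} - 30818} = \sqrt{\frac{-62 + \left(0 - 6\right)}{1 + \left(0 - 6\right)^{2} - 62 \left(0 - 6\right)} - 30818} = \sqrt{\frac{-62 - 6}{1 + \left(-6\right)^{2} - -372} - 30818} = \sqrt{\frac{1}{1 + 36 + 372} \left(-68\right) - 30818} = \sqrt{\frac{1}{409} \left(-68\right) - 30818} = \sqrt{- \frac{68}{409} - 30818} = \sqrt{- \frac{12604630}{409}} = \frac{i \sqrt{5155293670}}{409}$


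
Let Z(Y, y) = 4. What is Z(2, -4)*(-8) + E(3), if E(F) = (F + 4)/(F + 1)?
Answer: -121/4 ≈ -30.250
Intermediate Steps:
E(F) = (4 + F)/(1 + F)
Z(2, -4)*(-8) + E(3) = 4*(-8) + (4 + 3)/(1 + 3) = -32 + 7/4 = -121/4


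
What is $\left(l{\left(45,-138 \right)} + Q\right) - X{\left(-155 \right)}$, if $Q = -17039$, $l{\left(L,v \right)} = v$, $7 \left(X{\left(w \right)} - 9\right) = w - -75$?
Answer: $- \frac{120222}{7} \approx -17175.0$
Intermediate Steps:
$X{\left(w \right)} = \frac{138}{7} + \frac{w}{7}$ ($X{\left(w \right)} = 9 + \frac{w - -75}{7} = 9 + \frac{w + 75}{7} = 9 + \frac{75 + w}{7} = 9 + \left(\frac{75}{7} + \frac{w}{7}\right) = \frac{138}{7} + \frac{w}{7}$)
$\left(l{\left(45,-138 \right)} + Q\right) - X{\left(-155 \right)} = \left(-138 - 17039\right) - \left(\frac{138}{7} + \frac{1}{7} \left(-155\right)\right) = -17177 - \left(\frac{138}{7} - \frac{155}{7}\right) = -17177 - - \frac{17}{7} = -17177 + \frac{17}{7} = - \frac{120222}{7}$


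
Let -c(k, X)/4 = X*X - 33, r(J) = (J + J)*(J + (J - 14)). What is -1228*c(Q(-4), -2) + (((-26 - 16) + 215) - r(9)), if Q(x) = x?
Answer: -142347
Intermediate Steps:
r(J) = 2*J*(-14 + 2*J) (r(J) = (2*J)*(J + (-14 + J)) = (2*J)*(-14 + 2*J) = 2*J*(-14 + 2*J))
c(k, X) = 132 - 4*X² (c(k, X) = -4*(X*X - 33) = -4*(X² - 33) = -4*(-33 + X²) = 132 - 4*X²)
-1228*c(Q(-4), -2) + (((-26 - 16) + 215) - r(9)) = -1228*(132 - 4*(-2)²) + (((-26 - 16) + 215) - 4*9*(-7 + 9)) = -1228*(132 - 4*4) + ((-42 + 215) - 4*9*2) = -1228*(132 - 16) + (173 - 1*72) = -1228*116 + (173 - 72) = -142448 + 101 = -142347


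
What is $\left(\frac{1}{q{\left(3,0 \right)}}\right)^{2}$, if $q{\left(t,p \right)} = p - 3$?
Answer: $\frac{1}{9} \approx 0.11111$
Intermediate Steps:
$q{\left(t,p \right)} = -3 + p$
$\left(\frac{1}{q{\left(3,0 \right)}}\right)^{2} = \left(\frac{1}{-3 + 0}\right)^{2} = \left(\frac{1}{-3}\right)^{2} = \left(- \frac{1}{3}\right)^{2} = \frac{1}{9}$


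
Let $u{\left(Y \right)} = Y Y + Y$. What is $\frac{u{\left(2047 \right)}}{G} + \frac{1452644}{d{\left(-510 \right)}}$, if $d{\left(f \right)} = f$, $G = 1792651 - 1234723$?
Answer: $- \frac{16840264814}{5927985} \approx -2840.8$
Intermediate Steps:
$G = 557928$
$u{\left(Y \right)} = Y + Y^{2}$ ($u{\left(Y \right)} = Y^{2} + Y = Y + Y^{2}$)
$\frac{u{\left(2047 \right)}}{G} + \frac{1452644}{d{\left(-510 \right)}} = \frac{2047 \left(1 + 2047\right)}{557928} + \frac{1452644}{-510} = 2047 \cdot 2048 \cdot \frac{1}{557928} + 1452644 \left(- \frac{1}{510}\right) = 4192256 \cdot \frac{1}{557928} - \frac{726322}{255} = \frac{524032}{69741} - \frac{726322}{255} = - \frac{16840264814}{5927985}$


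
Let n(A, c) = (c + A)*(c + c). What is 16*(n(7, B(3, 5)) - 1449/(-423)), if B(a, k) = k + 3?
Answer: 183056/47 ≈ 3894.8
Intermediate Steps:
B(a, k) = 3 + k
n(A, c) = 2*c*(A + c) (n(A, c) = (A + c)*(2*c) = 2*c*(A + c))
16*(n(7, B(3, 5)) - 1449/(-423)) = 16*(2*(3 + 5)*(7 + (3 + 5)) - 1449/(-423)) = 16*(2*8*(7 + 8) - 1449*(-1/423)) = 16*(2*8*15 + 161/47) = 16*(240 + 161/47) = 16*(11441/47) = 183056/47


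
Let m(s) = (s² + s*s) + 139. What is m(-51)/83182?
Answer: 5341/83182 ≈ 0.064209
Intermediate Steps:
m(s) = 139 + 2*s² (m(s) = (s² + s²) + 139 = 2*s² + 139 = 139 + 2*s²)
m(-51)/83182 = (139 + 2*(-51)²)/83182 = (139 + 2*2601)*(1/83182) = (139 + 5202)*(1/83182) = 5341*(1/83182) = 5341/83182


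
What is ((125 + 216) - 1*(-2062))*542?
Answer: 1302426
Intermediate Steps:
((125 + 216) - 1*(-2062))*542 = (341 + 2062)*542 = 2403*542 = 1302426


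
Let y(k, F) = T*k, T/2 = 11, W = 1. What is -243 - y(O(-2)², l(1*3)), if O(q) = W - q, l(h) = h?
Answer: -441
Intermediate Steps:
T = 22 (T = 2*11 = 22)
O(q) = 1 - q
y(k, F) = 22*k
-243 - y(O(-2)², l(1*3)) = -243 - 22*(1 - 1*(-2))² = -243 - 22*(1 + 2)² = -243 - 22*3² = -243 - 22*9 = -243 - 1*198 = -243 - 198 = -441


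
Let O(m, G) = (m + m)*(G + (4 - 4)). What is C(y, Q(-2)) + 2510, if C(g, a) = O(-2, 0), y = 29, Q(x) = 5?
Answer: 2510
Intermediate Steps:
O(m, G) = 2*G*m (O(m, G) = (2*m)*(G + 0) = (2*m)*G = 2*G*m)
C(g, a) = 0 (C(g, a) = 2*0*(-2) = 0)
C(y, Q(-2)) + 2510 = 0 + 2510 = 2510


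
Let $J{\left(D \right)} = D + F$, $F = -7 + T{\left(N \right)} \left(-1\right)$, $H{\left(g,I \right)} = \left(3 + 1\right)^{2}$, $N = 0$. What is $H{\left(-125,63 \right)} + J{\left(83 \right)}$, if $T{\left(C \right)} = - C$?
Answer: $92$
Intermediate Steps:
$H{\left(g,I \right)} = 16$ ($H{\left(g,I \right)} = 4^{2} = 16$)
$F = -7$ ($F = -7 + \left(-1\right) 0 \left(-1\right) = -7 + 0 \left(-1\right) = -7 + 0 = -7$)
$J{\left(D \right)} = -7 + D$ ($J{\left(D \right)} = D - 7 = -7 + D$)
$H{\left(-125,63 \right)} + J{\left(83 \right)} = 16 + \left(-7 + 83\right) = 16 + 76 = 92$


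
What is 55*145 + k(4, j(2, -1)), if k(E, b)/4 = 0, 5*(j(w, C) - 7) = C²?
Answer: 7975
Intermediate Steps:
j(w, C) = 7 + C²/5
k(E, b) = 0 (k(E, b) = 4*0 = 0)
55*145 + k(4, j(2, -1)) = 55*145 + 0 = 7975 + 0 = 7975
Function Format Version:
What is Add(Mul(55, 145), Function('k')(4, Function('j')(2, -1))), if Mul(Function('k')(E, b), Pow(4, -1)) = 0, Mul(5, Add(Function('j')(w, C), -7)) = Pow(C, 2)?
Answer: 7975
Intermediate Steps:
Function('j')(w, C) = Add(7, Mul(Rational(1, 5), Pow(C, 2)))
Function('k')(E, b) = 0 (Function('k')(E, b) = Mul(4, 0) = 0)
Add(Mul(55, 145), Function('k')(4, Function('j')(2, -1))) = Add(Mul(55, 145), 0) = Add(7975, 0) = 7975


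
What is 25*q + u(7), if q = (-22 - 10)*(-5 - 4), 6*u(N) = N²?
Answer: 43249/6 ≈ 7208.2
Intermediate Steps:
u(N) = N²/6
q = 288 (q = -32*(-9) = 288)
25*q + u(7) = 25*288 + (⅙)*7² = 7200 + (⅙)*49 = 7200 + 49/6 = 43249/6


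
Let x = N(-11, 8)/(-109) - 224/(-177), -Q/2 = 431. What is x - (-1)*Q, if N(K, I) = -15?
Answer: -16603495/19293 ≈ -860.60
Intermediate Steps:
Q = -862 (Q = -2*431 = -862)
x = 27071/19293 (x = -15/(-109) - 224/(-177) = -15*(-1/109) - 224*(-1/177) = 15/109 + 224/177 = 27071/19293 ≈ 1.4032)
x - (-1)*Q = 27071/19293 - (-1)*(-862) = 27071/19293 - 1*862 = 27071/19293 - 862 = -16603495/19293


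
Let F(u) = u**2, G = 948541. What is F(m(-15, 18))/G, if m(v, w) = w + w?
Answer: 1296/948541 ≈ 0.0013663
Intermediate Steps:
m(v, w) = 2*w
F(m(-15, 18))/G = (2*18)**2/948541 = 36**2*(1/948541) = 1296*(1/948541) = 1296/948541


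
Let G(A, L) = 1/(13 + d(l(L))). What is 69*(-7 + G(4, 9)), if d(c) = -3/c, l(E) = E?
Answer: -18147/38 ≈ -477.55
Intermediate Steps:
G(A, L) = 1/(13 - 3/L)
69*(-7 + G(4, 9)) = 69*(-7 + 9/(-3 + 13*9)) = 69*(-7 + 9/(-3 + 117)) = 69*(-7 + 9/114) = 69*(-7 + 9*(1/114)) = 69*(-7 + 3/38) = 69*(-263/38) = -18147/38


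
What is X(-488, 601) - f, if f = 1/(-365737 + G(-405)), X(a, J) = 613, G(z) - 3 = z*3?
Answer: 224939738/366949 ≈ 613.00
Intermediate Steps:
G(z) = 3 + 3*z (G(z) = 3 + z*3 = 3 + 3*z)
f = -1/366949 (f = 1/(-365737 + (3 + 3*(-405))) = 1/(-365737 + (3 - 1215)) = 1/(-365737 - 1212) = 1/(-366949) = -1/366949 ≈ -2.7252e-6)
X(-488, 601) - f = 613 - 1*(-1/366949) = 613 + 1/366949 = 224939738/366949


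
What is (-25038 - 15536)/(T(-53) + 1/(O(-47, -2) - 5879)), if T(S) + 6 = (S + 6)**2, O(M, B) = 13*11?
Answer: -232732464/12636407 ≈ -18.418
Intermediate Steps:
O(M, B) = 143
T(S) = -6 + (6 + S)**2 (T(S) = -6 + (S + 6)**2 = -6 + (6 + S)**2)
(-25038 - 15536)/(T(-53) + 1/(O(-47, -2) - 5879)) = (-25038 - 15536)/((-6 + (6 - 53)**2) + 1/(143 - 5879)) = -40574/((-6 + (-47)**2) + 1/(-5736)) = -40574/((-6 + 2209) - 1/5736) = -40574/(2203 - 1/5736) = -40574/12636407/5736 = -40574*5736/12636407 = -232732464/12636407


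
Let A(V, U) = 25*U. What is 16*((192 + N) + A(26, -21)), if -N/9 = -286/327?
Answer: -567024/109 ≈ -5202.1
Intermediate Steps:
N = 858/109 (N = -(-2574)/327 = -9*(-286/327) = 858/109 ≈ 7.8716)
16*((192 + N) + A(26, -21)) = 16*((192 + 858/109) + 25*(-21)) = 16*(21786/109 - 525) = 16*(-35439/109) = -567024/109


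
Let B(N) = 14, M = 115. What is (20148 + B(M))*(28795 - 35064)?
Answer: -126395578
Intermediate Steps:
(20148 + B(M))*(28795 - 35064) = (20148 + 14)*(28795 - 35064) = 20162*(-6269) = -126395578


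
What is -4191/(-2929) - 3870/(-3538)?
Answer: 451086/178669 ≈ 2.5247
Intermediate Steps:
-4191/(-2929) - 3870/(-3538) = -4191*(-1/2929) - 3870*(-1/3538) = 4191/2929 + 1935/1769 = 451086/178669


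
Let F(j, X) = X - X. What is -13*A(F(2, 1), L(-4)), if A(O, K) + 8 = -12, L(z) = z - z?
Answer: 260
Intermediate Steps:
L(z) = 0
F(j, X) = 0
A(O, K) = -20 (A(O, K) = -8 - 12 = -20)
-13*A(F(2, 1), L(-4)) = -13*(-20) = 260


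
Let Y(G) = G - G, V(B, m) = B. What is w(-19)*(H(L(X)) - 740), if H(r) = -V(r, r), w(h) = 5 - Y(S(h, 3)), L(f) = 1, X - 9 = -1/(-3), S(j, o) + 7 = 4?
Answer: -3705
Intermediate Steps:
S(j, o) = -3 (S(j, o) = -7 + 4 = -3)
X = 28/3 (X = 9 - 1/(-3) = 9 - 1*(-⅓) = 9 + ⅓ = 28/3 ≈ 9.3333)
Y(G) = 0
w(h) = 5 (w(h) = 5 - 1*0 = 5 + 0 = 5)
H(r) = -r
w(-19)*(H(L(X)) - 740) = 5*(-1*1 - 740) = 5*(-1 - 740) = 5*(-741) = -3705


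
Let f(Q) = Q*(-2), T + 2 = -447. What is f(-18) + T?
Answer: -413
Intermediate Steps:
T = -449 (T = -2 - 447 = -449)
f(Q) = -2*Q
f(-18) + T = -2*(-18) - 449 = 36 - 449 = -413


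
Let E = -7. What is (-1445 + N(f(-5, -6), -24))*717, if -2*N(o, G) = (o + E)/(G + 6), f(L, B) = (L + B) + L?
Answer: -12438277/12 ≈ -1.0365e+6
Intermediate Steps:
f(L, B) = B + 2*L (f(L, B) = (B + L) + L = B + 2*L)
N(o, G) = -(-7 + o)/(2*(6 + G)) (N(o, G) = -(o - 7)/(2*(G + 6)) = -(-7 + o)/(2*(6 + G)))
(-1445 + N(f(-5, -6), -24))*717 = (-1445 + (7 - (-6 + 2*(-5)))/(2*(6 - 24)))*717 = (-1445 + (½)*(7 - (-6 - 10))/(-18))*717 = (-1445 + (½)*(-1/18)*(7 - 1*(-16)))*717 = (-1445 + (½)*(-1/18)*(7 + 16))*717 = (-1445 + (½)*(-1/18)*23)*717 = (-1445 - 23/36)*717 = -52043/36*717 = -12438277/12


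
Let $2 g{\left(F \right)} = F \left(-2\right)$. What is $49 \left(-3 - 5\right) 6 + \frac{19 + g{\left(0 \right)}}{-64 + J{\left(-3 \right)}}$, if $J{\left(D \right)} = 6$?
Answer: $- \frac{136435}{58} \approx -2352.3$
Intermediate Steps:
$g{\left(F \right)} = - F$ ($g{\left(F \right)} = \frac{F \left(-2\right)}{2} = \frac{\left(-2\right) F}{2} = - F$)
$49 \left(-3 - 5\right) 6 + \frac{19 + g{\left(0 \right)}}{-64 + J{\left(-3 \right)}} = 49 \left(-3 - 5\right) 6 + \frac{19 - 0}{-64 + 6} = 49 \left(\left(-8\right) 6\right) + \frac{19 + 0}{-58} = 49 \left(-48\right) + 19 \left(- \frac{1}{58}\right) = -2352 - \frac{19}{58} = - \frac{136435}{58}$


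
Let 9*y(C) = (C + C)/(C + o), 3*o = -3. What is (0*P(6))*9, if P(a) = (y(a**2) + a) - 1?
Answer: 0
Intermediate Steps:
o = -1 (o = (1/3)*(-3) = -1)
y(C) = 2*C/(9*(-1 + C)) (y(C) = ((C + C)/(C - 1))/9 = ((2*C)/(-1 + C))/9 = (2*C/(-1 + C))/9 = 2*C/(9*(-1 + C)))
P(a) = -1 + a + 2*a**2/(9*(-1 + a**2)) (P(a) = (2*a**2/(9*(-1 + a**2)) + a) - 1 = (a + 2*a**2/(9*(-1 + a**2))) - 1 = -1 + a + 2*a**2/(9*(-1 + a**2)))
(0*P(6))*9 = (0*(((2/9)*6**2 + (-1 + 6)*(-1 + 6**2))/(-1 + 6**2)))*9 = (0*(((2/9)*36 + 5*(-1 + 36))/(-1 + 36)))*9 = (0*((8 + 5*35)/35))*9 = (0*((8 + 175)/35))*9 = (0*((1/35)*183))*9 = (0*(183/35))*9 = 0*9 = 0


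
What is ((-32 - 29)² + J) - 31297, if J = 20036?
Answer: -7540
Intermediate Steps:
((-32 - 29)² + J) - 31297 = ((-32 - 29)² + 20036) - 31297 = ((-61)² + 20036) - 31297 = (3721 + 20036) - 31297 = 23757 - 31297 = -7540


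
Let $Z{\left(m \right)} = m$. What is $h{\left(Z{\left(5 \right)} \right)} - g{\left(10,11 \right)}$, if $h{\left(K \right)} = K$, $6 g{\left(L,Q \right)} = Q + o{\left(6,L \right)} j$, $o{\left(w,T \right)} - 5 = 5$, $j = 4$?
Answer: $- \frac{7}{2} \approx -3.5$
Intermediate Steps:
$o{\left(w,T \right)} = 10$ ($o{\left(w,T \right)} = 5 + 5 = 10$)
$g{\left(L,Q \right)} = \frac{20}{3} + \frac{Q}{6}$ ($g{\left(L,Q \right)} = \frac{Q + 10 \cdot 4}{6} = \frac{Q + 40}{6} = \frac{40 + Q}{6} = \frac{20}{3} + \frac{Q}{6}$)
$h{\left(Z{\left(5 \right)} \right)} - g{\left(10,11 \right)} = 5 - \left(\frac{20}{3} + \frac{1}{6} \cdot 11\right) = 5 - \left(\frac{20}{3} + \frac{11}{6}\right) = 5 - \frac{17}{2} = - \frac{7}{2}$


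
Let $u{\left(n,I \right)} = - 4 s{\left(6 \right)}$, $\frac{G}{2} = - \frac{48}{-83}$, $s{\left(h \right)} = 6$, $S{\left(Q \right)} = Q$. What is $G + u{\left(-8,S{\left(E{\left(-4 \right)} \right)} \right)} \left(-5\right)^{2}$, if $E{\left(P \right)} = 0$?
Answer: $- \frac{49704}{83} \approx -598.84$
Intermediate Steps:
$G = \frac{96}{83}$ ($G = 2 \left(- \frac{48}{-83}\right) = 2 \left(\left(-48\right) \left(- \frac{1}{83}\right)\right) = 2 \cdot \frac{48}{83} = \frac{96}{83} \approx 1.1566$)
$u{\left(n,I \right)} = -24$ ($u{\left(n,I \right)} = \left(-4\right) 6 = -24$)
$G + u{\left(-8,S{\left(E{\left(-4 \right)} \right)} \right)} \left(-5\right)^{2} = \frac{96}{83} - 24 \left(-5\right)^{2} = \frac{96}{83} - 600 = - \frac{49704}{83}$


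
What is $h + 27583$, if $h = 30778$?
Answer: $58361$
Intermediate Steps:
$h + 27583 = 30778 + 27583 = 58361$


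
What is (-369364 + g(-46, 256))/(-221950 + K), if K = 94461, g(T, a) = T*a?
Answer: 381140/127489 ≈ 2.9896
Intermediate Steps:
(-369364 + g(-46, 256))/(-221950 + K) = (-369364 - 46*256)/(-221950 + 94461) = (-369364 - 11776)/(-127489) = -381140*(-1/127489) = 381140/127489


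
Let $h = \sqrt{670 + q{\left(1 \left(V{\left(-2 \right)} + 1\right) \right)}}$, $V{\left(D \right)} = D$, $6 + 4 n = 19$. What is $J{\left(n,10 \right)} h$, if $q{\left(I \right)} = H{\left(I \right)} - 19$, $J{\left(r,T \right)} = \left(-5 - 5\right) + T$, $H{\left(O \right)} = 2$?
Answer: $0$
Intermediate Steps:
$n = \frac{13}{4}$ ($n = - \frac{3}{2} + \frac{1}{4} \cdot 19 = - \frac{3}{2} + \frac{19}{4} = \frac{13}{4} \approx 3.25$)
$J{\left(r,T \right)} = -10 + T$ ($J{\left(r,T \right)} = \left(-5 - 5\right) + T = -10 + T$)
$q{\left(I \right)} = -17$ ($q{\left(I \right)} = 2 - 19 = -17$)
$h = \sqrt{653}$ ($h = \sqrt{670 - 17} = \sqrt{653} \approx 25.554$)
$J{\left(n,10 \right)} h = \left(-10 + 10\right) \sqrt{653} = 0 \sqrt{653} = 0$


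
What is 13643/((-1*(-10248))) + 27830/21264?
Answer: 856111/324276 ≈ 2.6401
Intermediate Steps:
13643/((-1*(-10248))) + 27830/21264 = 13643/10248 + 27830*(1/21264) = 13643*(1/10248) + 13915/10632 = 1949/1464 + 13915/10632 = 856111/324276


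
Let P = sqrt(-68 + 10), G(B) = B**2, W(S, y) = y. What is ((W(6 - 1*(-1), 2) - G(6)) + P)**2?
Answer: (-34 + I*sqrt(58))**2 ≈ 1098.0 - 517.87*I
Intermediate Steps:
P = I*sqrt(58) (P = sqrt(-58) = I*sqrt(58) ≈ 7.6158*I)
((W(6 - 1*(-1), 2) - G(6)) + P)**2 = ((2 - 1*6**2) + I*sqrt(58))**2 = ((2 - 1*36) + I*sqrt(58))**2 = ((2 - 36) + I*sqrt(58))**2 = (-34 + I*sqrt(58))**2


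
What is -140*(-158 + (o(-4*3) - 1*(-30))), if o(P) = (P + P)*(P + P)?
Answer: -62720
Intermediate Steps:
o(P) = 4*P² (o(P) = (2*P)*(2*P) = 4*P²)
-140*(-158 + (o(-4*3) - 1*(-30))) = -140*(-158 + (4*(-4*3)² - 1*(-30))) = -140*(-158 + (4*(-12)² + 30)) = -140*(-158 + (4*144 + 30)) = -140*(-158 + (576 + 30)) = -140*(-158 + 606) = -140*448 = -62720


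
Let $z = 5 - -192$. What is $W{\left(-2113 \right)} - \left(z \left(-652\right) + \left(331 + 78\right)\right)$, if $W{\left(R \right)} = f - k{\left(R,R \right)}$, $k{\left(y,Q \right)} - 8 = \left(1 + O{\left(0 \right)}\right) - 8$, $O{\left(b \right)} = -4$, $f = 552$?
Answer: $128590$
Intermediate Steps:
$k{\left(y,Q \right)} = -3$ ($k{\left(y,Q \right)} = 8 + \left(\left(1 - 4\right) - 8\right) = 8 - 11 = -3$)
$z = 197$ ($z = 5 + 192 = 197$)
$W{\left(R \right)} = 555$ ($W{\left(R \right)} = 552 - -3 = 552 + 3 = 555$)
$W{\left(-2113 \right)} - \left(z \left(-652\right) + \left(331 + 78\right)\right) = 555 - \left(197 \left(-652\right) + \left(331 + 78\right)\right) = 555 - \left(-128444 + 409\right) = 555 - -128035 = 555 + 128035 = 128590$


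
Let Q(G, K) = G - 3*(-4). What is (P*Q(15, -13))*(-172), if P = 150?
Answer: -696600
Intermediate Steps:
Q(G, K) = 12 + G (Q(G, K) = G + 12 = 12 + G)
(P*Q(15, -13))*(-172) = (150*(12 + 15))*(-172) = (150*27)*(-172) = 4050*(-172) = -696600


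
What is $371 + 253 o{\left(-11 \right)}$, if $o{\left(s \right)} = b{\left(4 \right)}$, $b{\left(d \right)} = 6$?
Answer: $1889$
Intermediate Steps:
$o{\left(s \right)} = 6$
$371 + 253 o{\left(-11 \right)} = 371 + 253 \cdot 6 = 371 + 1518 = 1889$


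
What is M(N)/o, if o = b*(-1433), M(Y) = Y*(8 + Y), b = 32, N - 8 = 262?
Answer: -18765/11464 ≈ -1.6369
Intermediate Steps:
N = 270 (N = 8 + 262 = 270)
o = -45856 (o = 32*(-1433) = -45856)
M(N)/o = (270*(8 + 270))/(-45856) = (270*278)*(-1/45856) = 75060*(-1/45856) = -18765/11464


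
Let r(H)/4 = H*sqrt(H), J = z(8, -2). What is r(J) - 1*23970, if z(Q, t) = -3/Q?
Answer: -23970 - 3*I*sqrt(6)/8 ≈ -23970.0 - 0.91856*I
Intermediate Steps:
J = -3/8 ≈ -0.37500
r(H) = 4*H**(3/2) (r(H) = 4*(H*sqrt(H)) = 4*H**(3/2))
r(J) - 1*23970 = 4*(-3/8)**(3/2) - 1*23970 = 4*(-3*I*sqrt(6)/32) - 23970 = -3*I*sqrt(6)/8 - 23970 = -23970 - 3*I*sqrt(6)/8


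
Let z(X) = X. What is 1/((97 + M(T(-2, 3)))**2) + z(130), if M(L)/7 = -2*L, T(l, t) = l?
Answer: 2031251/15625 ≈ 130.00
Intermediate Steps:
M(L) = -14*L (M(L) = 7*(-2*L) = -14*L)
1/((97 + M(T(-2, 3)))**2) + z(130) = 1/((97 - 14*(-2))**2) + 130 = 1/((97 + 28)**2) + 130 = 1/(125**2) + 130 = 1/15625 + 130 = 2031251/15625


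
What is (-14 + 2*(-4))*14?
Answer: -308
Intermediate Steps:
(-14 + 2*(-4))*14 = (-14 - 8)*14 = -22*14 = -308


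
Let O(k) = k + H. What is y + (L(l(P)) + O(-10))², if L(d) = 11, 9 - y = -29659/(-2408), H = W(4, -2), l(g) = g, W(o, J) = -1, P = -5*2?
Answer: -1141/344 ≈ -3.3169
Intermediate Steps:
P = -10
H = -1
O(k) = -1 + k (O(k) = k - 1 = -1 + k)
y = -1141/344 (y = 9 - (-29659)/(-2408) = 9 - (-29659)*(-1)/2408 = 9 - 1*4237/344 = 9 - 4237/344 = -1141/344 ≈ -3.3169)
y + (L(l(P)) + O(-10))² = -1141/344 + (11 + (-1 - 10))² = -1141/344 + (11 - 11)² = -1141/344 + 0² = -1141/344 + 0 = -1141/344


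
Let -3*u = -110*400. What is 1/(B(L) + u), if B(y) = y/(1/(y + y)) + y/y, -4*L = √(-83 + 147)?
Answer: 3/44027 ≈ 6.8140e-5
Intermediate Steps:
L = -2 (L = -√(-83 + 147)/4 = -√64/4 = -¼*8 = -2)
B(y) = 1 + 2*y² (B(y) = y/(1/(2*y)) + 1 = y/((1/(2*y))) + 1 = y*(2*y) + 1 = 2*y² + 1 = 1 + 2*y²)
u = 44000/3 (u = -(-110)*400/3 = -⅓*(-44000) = 44000/3 ≈ 14667.)
1/(B(L) + u) = 1/((1 + 2*(-2)²) + 44000/3) = 1/((1 + 2*4) + 44000/3) = 1/((1 + 8) + 44000/3) = 1/(9 + 44000/3) = 1/(44027/3) = 3/44027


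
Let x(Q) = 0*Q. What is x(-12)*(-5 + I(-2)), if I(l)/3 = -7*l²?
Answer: 0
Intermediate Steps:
I(l) = -21*l² (I(l) = 3*(-7*l²) = -21*l²)
x(Q) = 0
x(-12)*(-5 + I(-2)) = 0*(-5 - 21*(-2)²) = 0*(-5 - 21*4) = 0*(-5 - 84) = 0*(-89) = 0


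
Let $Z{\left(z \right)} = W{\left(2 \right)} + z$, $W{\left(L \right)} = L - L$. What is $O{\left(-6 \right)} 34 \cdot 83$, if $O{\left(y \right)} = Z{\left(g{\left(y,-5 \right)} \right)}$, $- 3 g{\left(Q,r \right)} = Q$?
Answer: $5644$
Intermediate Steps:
$W{\left(L \right)} = 0$
$g{\left(Q,r \right)} = - \frac{Q}{3}$
$Z{\left(z \right)} = z$ ($Z{\left(z \right)} = 0 + z = z$)
$O{\left(y \right)} = - \frac{y}{3}$
$O{\left(-6 \right)} 34 \cdot 83 = \left(- \frac{1}{3}\right) \left(-6\right) 34 \cdot 83 = 2 \cdot 34 \cdot 83 = 68 \cdot 83 = 5644$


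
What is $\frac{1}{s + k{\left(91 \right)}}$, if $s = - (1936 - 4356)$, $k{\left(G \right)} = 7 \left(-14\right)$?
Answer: $\frac{1}{2322} \approx 0.00043066$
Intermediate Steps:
$k{\left(G \right)} = -98$
$s = 2420$ ($s = \left(-1\right) \left(-2420\right) = 2420$)
$\frac{1}{s + k{\left(91 \right)}} = \frac{1}{2420 - 98} = \frac{1}{2322}$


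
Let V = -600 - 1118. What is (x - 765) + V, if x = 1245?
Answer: -1238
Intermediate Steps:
V = -1718
(x - 765) + V = (1245 - 765) - 1718 = 480 - 1718 = -1238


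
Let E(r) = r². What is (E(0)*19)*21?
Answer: 0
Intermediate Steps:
(E(0)*19)*21 = (0²*19)*21 = (0*19)*21 = 0*21 = 0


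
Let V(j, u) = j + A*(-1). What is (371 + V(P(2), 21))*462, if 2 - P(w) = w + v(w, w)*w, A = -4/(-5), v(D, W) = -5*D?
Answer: 901362/5 ≈ 1.8027e+5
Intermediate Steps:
A = ⅘ (A = -4*(-⅕) = ⅘ ≈ 0.80000)
P(w) = 2 - w + 5*w² (P(w) = 2 - (w + (-5*w)*w) = 2 - (w - 5*w²) = 2 + (-w + 5*w²) = 2 - w + 5*w²)
V(j, u) = -⅘ + j (V(j, u) = j + (⅘)*(-1) = j - ⅘ = -⅘ + j)
(371 + V(P(2), 21))*462 = (371 + (-⅘ + (2 - 1*2 + 5*2²)))*462 = (371 + (-⅘ + (2 - 2 + 5*4)))*462 = (371 + (-⅘ + (2 - 2 + 20)))*462 = (371 + (-⅘ + 20))*462 = (371 + 96/5)*462 = (1951/5)*462 = 901362/5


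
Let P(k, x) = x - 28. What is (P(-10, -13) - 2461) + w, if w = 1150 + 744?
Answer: -608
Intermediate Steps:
P(k, x) = -28 + x
w = 1894
(P(-10, -13) - 2461) + w = ((-28 - 13) - 2461) + 1894 = (-41 - 2461) + 1894 = -2502 + 1894 = -608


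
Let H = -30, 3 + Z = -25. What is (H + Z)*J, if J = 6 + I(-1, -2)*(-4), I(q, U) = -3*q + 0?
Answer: 348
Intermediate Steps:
Z = -28 (Z = -3 - 25 = -28)
I(q, U) = -3*q
J = -6 (J = 6 - 3*(-1)*(-4) = 6 + 3*(-4) = 6 - 12 = -6)
(H + Z)*J = (-30 - 28)*(-6) = -58*(-6) = 348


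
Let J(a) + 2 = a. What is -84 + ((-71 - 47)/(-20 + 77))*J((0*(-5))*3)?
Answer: -4552/57 ≈ -79.860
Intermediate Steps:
J(a) = -2 + a
-84 + ((-71 - 47)/(-20 + 77))*J((0*(-5))*3) = -84 + ((-71 - 47)/(-20 + 77))*(-2 + (0*(-5))*3) = -84 + (-118/57)*(-2 + 0*3) = -84 + (-118*1/57)*(-2 + 0) = -84 - 118/57*(-2) = -84 + 236/57 = -4552/57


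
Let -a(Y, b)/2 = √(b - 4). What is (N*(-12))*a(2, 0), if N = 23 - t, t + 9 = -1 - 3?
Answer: 1728*I ≈ 1728.0*I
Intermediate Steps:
t = -13 (t = -9 + (-1 - 3) = -9 - 4 = -13)
a(Y, b) = -2*√(-4 + b) (a(Y, b) = -2*√(b - 4) = -2*√(-4 + b))
N = 36 (N = 23 - 1*(-13) = 23 + 13 = 36)
(N*(-12))*a(2, 0) = (36*(-12))*(-2*√(-4 + 0)) = -(-864)*√(-4) = -(-864)*2*I = -(-1728)*I = 1728*I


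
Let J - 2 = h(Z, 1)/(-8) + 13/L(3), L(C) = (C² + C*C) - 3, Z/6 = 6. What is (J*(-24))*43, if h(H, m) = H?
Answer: 8428/5 ≈ 1685.6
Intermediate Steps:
Z = 36 (Z = 6*6 = 36)
L(C) = -3 + 2*C² (L(C) = (C² + C²) - 3 = 2*C² - 3 = -3 + 2*C²)
J = -49/30 (J = 2 + (36/(-8) + 13/(-3 + 2*3²)) = 2 + (36*(-⅛) + 13/(-3 + 2*9)) = 2 + (-9/2 + 13/(-3 + 18)) = 2 + (-9/2 + 13/15) = 2 - 109/30 = -49/30 ≈ -1.6333)
(J*(-24))*43 = -49/30*(-24)*43 = (196/5)*43 = 8428/5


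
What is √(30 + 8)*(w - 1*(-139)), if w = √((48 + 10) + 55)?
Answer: √38*(139 + √113) ≈ 922.38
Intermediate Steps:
w = √113 (w = √(58 + 55) = √113 ≈ 10.630)
√(30 + 8)*(w - 1*(-139)) = √(30 + 8)*(√113 - 1*(-139)) = √38*(√113 + 139) = √38*(139 + √113)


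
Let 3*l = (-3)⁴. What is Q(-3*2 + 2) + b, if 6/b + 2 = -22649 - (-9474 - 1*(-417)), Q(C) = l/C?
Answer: -183531/27188 ≈ -6.7504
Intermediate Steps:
l = 27 (l = (⅓)*(-3)⁴ = (⅓)*81 = 27)
Q(C) = 27/C
b = -3/6797 (b = 6/(-2 + (-22649 - (-9474 - 1*(-417)))) = 6/(-2 + (-22649 - (-9474 + 417))) = 6/(-2 + (-22649 - 1*(-9057))) = 6/(-2 + (-22649 + 9057)) = 6/(-2 - 13592) = 6/(-13594) = 6*(-1/13594) = -3/6797 ≈ -0.00044137)
Q(-3*2 + 2) + b = 27/(-3*2 + 2) - 3/6797 = 27/(-6 + 2) - 3/6797 = 27/(-4) - 3/6797 = 27*(-¼) - 3/6797 = -27/4 - 3/6797 = -183531/27188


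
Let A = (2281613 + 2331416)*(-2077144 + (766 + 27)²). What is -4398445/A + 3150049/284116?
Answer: 601301804342336909/54233903440301268 ≈ 11.087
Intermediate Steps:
A = -6681026835555 (A = 4613029*(-2077144 + 793²) = 4613029*(-2077144 + 628849) = 4613029*(-1448295) = -6681026835555)
-4398445/A + 3150049/284116 = -4398445/(-6681026835555) + 3150049/284116 = -4398445*(-1/6681026835555) + 3150049*(1/284116) = 879689/1336205367111 + 450007/40588 = 601301804342336909/54233903440301268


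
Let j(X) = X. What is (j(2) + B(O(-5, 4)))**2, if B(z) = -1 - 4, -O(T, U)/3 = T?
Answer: 9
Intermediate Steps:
O(T, U) = -3*T
B(z) = -5
(j(2) + B(O(-5, 4)))**2 = (2 - 5)**2 = (-3)**2 = 9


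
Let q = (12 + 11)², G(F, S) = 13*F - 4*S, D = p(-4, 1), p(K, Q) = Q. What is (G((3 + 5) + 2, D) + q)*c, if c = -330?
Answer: -216150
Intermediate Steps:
D = 1
G(F, S) = -4*S + 13*F
q = 529 (q = 23² = 529)
(G((3 + 5) + 2, D) + q)*c = ((-4*1 + 13*((3 + 5) + 2)) + 529)*(-330) = ((-4 + 13*(8 + 2)) + 529)*(-330) = ((-4 + 13*10) + 529)*(-330) = ((-4 + 130) + 529)*(-330) = (126 + 529)*(-330) = 655*(-330) = -216150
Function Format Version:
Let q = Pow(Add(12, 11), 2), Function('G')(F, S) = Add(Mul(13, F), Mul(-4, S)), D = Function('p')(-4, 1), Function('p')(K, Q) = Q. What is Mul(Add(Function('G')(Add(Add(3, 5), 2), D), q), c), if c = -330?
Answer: -216150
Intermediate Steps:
D = 1
Function('G')(F, S) = Add(Mul(-4, S), Mul(13, F))
q = 529 (q = Pow(23, 2) = 529)
Mul(Add(Function('G')(Add(Add(3, 5), 2), D), q), c) = Mul(Add(Add(Mul(-4, 1), Mul(13, Add(Add(3, 5), 2))), 529), -330) = Mul(Add(Add(-4, Mul(13, Add(8, 2))), 529), -330) = Mul(Add(Add(-4, Mul(13, 10)), 529), -330) = Mul(Add(Add(-4, 130), 529), -330) = Mul(Add(126, 529), -330) = Mul(655, -330) = -216150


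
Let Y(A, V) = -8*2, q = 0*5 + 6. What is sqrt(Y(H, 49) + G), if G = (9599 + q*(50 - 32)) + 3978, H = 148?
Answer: sqrt(13669) ≈ 116.91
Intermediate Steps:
q = 6 (q = 0 + 6 = 6)
G = 13685 (G = (9599 + 6*(50 - 32)) + 3978 = (9599 + 6*18) + 3978 = (9599 + 108) + 3978 = 9707 + 3978 = 13685)
Y(A, V) = -16
sqrt(Y(H, 49) + G) = sqrt(-16 + 13685) = sqrt(13669)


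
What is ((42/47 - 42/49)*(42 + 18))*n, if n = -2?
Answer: -1440/329 ≈ -4.3769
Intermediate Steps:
((42/47 - 42/49)*(42 + 18))*n = ((42/47 - 42/49)*(42 + 18))*(-2) = ((42*(1/47) - 42*1/49)*60)*(-2) = ((42/47 - 6/7)*60)*(-2) = ((12/329)*60)*(-2) = (720/329)*(-2) = -1440/329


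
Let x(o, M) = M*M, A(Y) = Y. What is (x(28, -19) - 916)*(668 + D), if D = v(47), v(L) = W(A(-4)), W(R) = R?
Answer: -368520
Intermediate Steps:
x(o, M) = M²
v(L) = -4
D = -4
(x(28, -19) - 916)*(668 + D) = ((-19)² - 916)*(668 - 4) = (361 - 916)*664 = -555*664 = -368520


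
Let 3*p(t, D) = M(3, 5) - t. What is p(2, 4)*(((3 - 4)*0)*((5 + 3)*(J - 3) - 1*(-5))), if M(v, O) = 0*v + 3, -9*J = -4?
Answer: 0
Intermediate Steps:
J = 4/9 (J = -1/9*(-4) = 4/9 ≈ 0.44444)
M(v, O) = 3 (M(v, O) = 0 + 3 = 3)
p(t, D) = 1 - t/3 (p(t, D) = (3 - t)/3 = 1 - t/3)
p(2, 4)*(((3 - 4)*0)*((5 + 3)*(J - 3) - 1*(-5))) = (1 - 1/3*2)*(((3 - 4)*0)*((5 + 3)*(4/9 - 3) - 1*(-5))) = (1 - 2/3)*((-1*0)*(8*(-23/9) + 5)) = (0*(-184/9 + 5))/3 = (0*(-139/9))/3 = (1/3)*0 = 0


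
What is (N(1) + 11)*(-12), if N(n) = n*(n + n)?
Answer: -156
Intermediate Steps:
N(n) = 2*n**2 (N(n) = n*(2*n) = 2*n**2)
(N(1) + 11)*(-12) = (2*1**2 + 11)*(-12) = (2*1 + 11)*(-12) = (2 + 11)*(-12) = 13*(-12) = -156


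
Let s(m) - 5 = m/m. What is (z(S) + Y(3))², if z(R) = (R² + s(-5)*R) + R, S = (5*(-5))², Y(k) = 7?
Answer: 156030530049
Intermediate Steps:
s(m) = 6 (s(m) = 5 + m/m = 5 + 1 = 6)
S = 625 (S = (-25)² = 625)
z(R) = R² + 7*R (z(R) = (R² + 6*R) + R = R² + 7*R)
(z(S) + Y(3))² = (625*(7 + 625) + 7)² = (625*632 + 7)² = (395000 + 7)² = 395007² = 156030530049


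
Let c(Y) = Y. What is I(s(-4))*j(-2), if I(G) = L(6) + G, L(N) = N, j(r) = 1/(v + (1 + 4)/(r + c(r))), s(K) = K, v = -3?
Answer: -8/17 ≈ -0.47059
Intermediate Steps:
j(r) = 1/(-3 + 5/(2*r)) (j(r) = 1/(-3 + (1 + 4)/(r + r)) = 1/(-3 + 5/((2*r))) = 1/(-3 + 5*(1/(2*r))) = 1/(-3 + 5/(2*r)))
I(G) = 6 + G
I(s(-4))*j(-2) = (6 - 4)*(2*(-2)/(5 - 6*(-2))) = 2*(2*(-2)/(5 + 12)) = 2*(2*(-2)/17) = 2*(2*(-2)*(1/17)) = 2*(-4/17) = -8/17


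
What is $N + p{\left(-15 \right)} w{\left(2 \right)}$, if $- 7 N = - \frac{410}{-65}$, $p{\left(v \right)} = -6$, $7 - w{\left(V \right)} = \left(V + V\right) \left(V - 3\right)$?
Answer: $- \frac{6088}{91} \approx -66.901$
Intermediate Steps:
$w{\left(V \right)} = 7 - 2 V \left(-3 + V\right)$ ($w{\left(V \right)} = 7 - \left(V + V\right) \left(V - 3\right) = 7 - 2 V \left(-3 + V\right)$)
$N = - \frac{82}{91}$ ($N = - \frac{\left(-410\right) \frac{1}{-65}}{7} = - \frac{\left(-410\right) \left(- \frac{1}{65}\right)}{7} = \left(- \frac{1}{7}\right) \frac{82}{13} = - \frac{82}{91} \approx -0.9011$)
$N + p{\left(-15 \right)} w{\left(2 \right)} = - \frac{82}{91} - 6 \left(7 - 2 \cdot 2^{2} + 6 \cdot 2\right) = - \frac{82}{91} - 6 \left(7 - 8 + 12\right) = - \frac{82}{91} - 66 = - \frac{6088}{91}$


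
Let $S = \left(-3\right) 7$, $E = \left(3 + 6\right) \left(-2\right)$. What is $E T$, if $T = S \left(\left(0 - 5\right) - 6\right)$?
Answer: $-4158$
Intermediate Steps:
$E = -18$ ($E = 9 \left(-2\right) = -18$)
$S = -21$
$T = 231$ ($T = - 21 \left(\left(0 - 5\right) - 6\right) = - 21 \left(-5 - 6\right) = \left(-21\right) \left(-11\right) = 231$)
$E T = \left(-18\right) 231 = -4158$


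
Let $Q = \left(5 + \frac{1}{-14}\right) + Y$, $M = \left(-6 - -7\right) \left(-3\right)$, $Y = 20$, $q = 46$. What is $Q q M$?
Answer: $- \frac{24081}{7} \approx -3440.1$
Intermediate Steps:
$M = -3$ ($M = \left(-6 + 7\right) \left(-3\right) = 1 \left(-3\right) = -3$)
$Q = \frac{349}{14}$ ($Q = \left(5 + \frac{1}{-14}\right) + 20 = \left(5 - \frac{1}{14}\right) + 20 = \frac{69}{14} + 20 = \frac{349}{14} \approx 24.929$)
$Q q M = \frac{349}{14} \cdot 46 \left(-3\right) = \frac{8027}{7} \left(-3\right) = - \frac{24081}{7}$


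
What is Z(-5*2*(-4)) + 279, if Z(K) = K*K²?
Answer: 64279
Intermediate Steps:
Z(K) = K³
Z(-5*2*(-4)) + 279 = (-5*2*(-4))³ + 279 = (-10*(-4))³ + 279 = 40³ + 279 = 64000 + 279 = 64279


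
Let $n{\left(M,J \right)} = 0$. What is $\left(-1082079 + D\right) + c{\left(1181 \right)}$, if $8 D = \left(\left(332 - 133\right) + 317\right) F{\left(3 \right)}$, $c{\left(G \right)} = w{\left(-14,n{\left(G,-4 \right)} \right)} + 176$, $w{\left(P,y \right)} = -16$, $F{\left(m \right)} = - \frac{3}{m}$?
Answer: $- \frac{2163967}{2} \approx -1.082 \cdot 10^{6}$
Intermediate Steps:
$c{\left(G \right)} = 160$ ($c{\left(G \right)} = -16 + 176 = 160$)
$D = - \frac{129}{2}$ ($D = \frac{\left(\left(332 - 133\right) + 317\right) \left(- \frac{3}{3}\right)}{8} = \frac{\left(\left(332 - 133\right) + 317\right) \left(\left(-3\right) \frac{1}{3}\right)}{8} = \frac{\left(199 + 317\right) \left(-1\right)}{8} = \frac{516 \left(-1\right)}{8} = \frac{1}{8} \left(-516\right) = - \frac{129}{2} \approx -64.5$)
$\left(-1082079 + D\right) + c{\left(1181 \right)} = \left(-1082079 - \frac{129}{2}\right) + 160 = - \frac{2164287}{2} + 160 = - \frac{2163967}{2}$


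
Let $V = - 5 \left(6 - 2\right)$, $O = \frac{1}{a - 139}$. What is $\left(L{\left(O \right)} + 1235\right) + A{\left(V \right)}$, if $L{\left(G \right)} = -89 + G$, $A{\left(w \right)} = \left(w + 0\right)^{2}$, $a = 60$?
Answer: $\frac{122133}{79} \approx 1546.0$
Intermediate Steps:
$O = - \frac{1}{79}$ ($O = \frac{1}{60 - 139} = \frac{1}{-79} = - \frac{1}{79} \approx -0.012658$)
$V = -20$ ($V = \left(-5\right) 4 = -20$)
$A{\left(w \right)} = w^{2}$
$\left(L{\left(O \right)} + 1235\right) + A{\left(V \right)} = \left(\left(-89 - \frac{1}{79}\right) + 1235\right) + \left(-20\right)^{2} = \left(- \frac{7032}{79} + 1235\right) + 400 = \frac{90533}{79} + 400 = \frac{122133}{79}$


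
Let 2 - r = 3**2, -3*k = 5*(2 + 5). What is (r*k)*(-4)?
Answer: -980/3 ≈ -326.67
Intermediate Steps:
k = -35/3 (k = -5*(2 + 5)/3 = -5*7/3 = -1/3*35 = -35/3 ≈ -11.667)
r = -7 (r = 2 - 1*3**2 = 2 - 1*9 = 2 - 9 = -7)
(r*k)*(-4) = -7*(-35/3)*(-4) = (245/3)*(-4) = -980/3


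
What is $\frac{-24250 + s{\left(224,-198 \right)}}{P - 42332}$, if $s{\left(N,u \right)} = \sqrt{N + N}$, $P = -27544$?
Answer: $\frac{12125}{34938} - \frac{2 \sqrt{7}}{17469} \approx 0.34674$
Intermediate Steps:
$s{\left(N,u \right)} = \sqrt{2} \sqrt{N}$ ($s{\left(N,u \right)} = \sqrt{2 N} = \sqrt{2} \sqrt{N}$)
$\frac{-24250 + s{\left(224,-198 \right)}}{P - 42332} = \frac{-24250 + \sqrt{2} \sqrt{224}}{-27544 - 42332} = \frac{-24250 + \sqrt{2} \cdot 4 \sqrt{14}}{-69876} = \left(-24250 + 8 \sqrt{7}\right) \left(- \frac{1}{69876}\right) = \frac{12125}{34938} - \frac{2 \sqrt{7}}{17469}$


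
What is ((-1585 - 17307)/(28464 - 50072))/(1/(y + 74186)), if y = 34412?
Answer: 256454177/2701 ≈ 94948.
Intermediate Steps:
((-1585 - 17307)/(28464 - 50072))/(1/(y + 74186)) = ((-1585 - 17307)/(28464 - 50072))/(1/(34412 + 74186)) = (-18892/(-21608))/(1/108598) = (-18892*(-1/21608))/(1/108598) = (4723/5402)*108598 = 256454177/2701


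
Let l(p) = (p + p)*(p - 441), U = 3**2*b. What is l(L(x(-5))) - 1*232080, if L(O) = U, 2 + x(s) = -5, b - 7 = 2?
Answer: -290400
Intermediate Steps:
b = 9 (b = 7 + 2 = 9)
x(s) = -7 (x(s) = -2 - 5 = -7)
U = 81 (U = 3**2*9 = 9*9 = 81)
L(O) = 81
l(p) = 2*p*(-441 + p) (l(p) = (2*p)*(-441 + p) = 2*p*(-441 + p))
l(L(x(-5))) - 1*232080 = 2*81*(-441 + 81) - 1*232080 = 2*81*(-360) - 232080 = -58320 - 232080 = -290400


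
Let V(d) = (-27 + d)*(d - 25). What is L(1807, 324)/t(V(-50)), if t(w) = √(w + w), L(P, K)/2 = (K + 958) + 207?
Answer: 1489*√462/1155 ≈ 27.710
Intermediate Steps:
V(d) = (-27 + d)*(-25 + d)
L(P, K) = 2330 + 2*K (L(P, K) = 2*((K + 958) + 207) = 2*((958 + K) + 207) = 2*(1165 + K) = 2330 + 2*K)
t(w) = √2*√w (t(w) = √(2*w) = √2*√w)
L(1807, 324)/t(V(-50)) = (2330 + 2*324)/((√2*√(675 + (-50)² - 52*(-50)))) = (2330 + 648)/((√2*√(675 + 2500 + 2600))) = 2978/((√2*√5775)) = 2978/((√2*(5*√231))) = 2978/((5*√462)) = 2978*(√462/2310) = 1489*√462/1155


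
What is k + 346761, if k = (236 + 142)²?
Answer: 489645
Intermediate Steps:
k = 142884 (k = 378² = 142884)
k + 346761 = 142884 + 346761 = 489645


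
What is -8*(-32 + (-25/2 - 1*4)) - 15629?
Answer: -15241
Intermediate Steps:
-8*(-32 + (-25/2 - 1*4)) - 15629 = -8*(-32 + (-25*1/2 - 4)) - 15629 = -8*(-32 + (-25/2 - 4)) - 15629 = -8*(-32 - 33/2) - 15629 = -8*(-97/2) - 15629 = 388 - 15629 = -15241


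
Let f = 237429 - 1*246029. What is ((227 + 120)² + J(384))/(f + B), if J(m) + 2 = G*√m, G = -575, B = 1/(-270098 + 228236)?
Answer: -5040477834/360013201 + 192565200*√6/360013201 ≈ -12.691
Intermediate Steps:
B = -1/41862 (B = 1/(-41862) = -1/41862 ≈ -2.3888e-5)
J(m) = -2 - 575*√m
f = -8600 (f = 237429 - 246029 = -8600)
((227 + 120)² + J(384))/(f + B) = ((227 + 120)² + (-2 - 4600*√6))/(-8600 - 1/41862) = (347² + (-2 - 4600*√6))/(-360013201/41862) = (120409 + (-2 - 4600*√6))*(-41862/360013201) = (120407 - 4600*√6)*(-41862/360013201) = -5040477834/360013201 + 192565200*√6/360013201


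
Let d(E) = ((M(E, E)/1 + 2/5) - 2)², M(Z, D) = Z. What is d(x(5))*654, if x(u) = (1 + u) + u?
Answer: 1444686/25 ≈ 57787.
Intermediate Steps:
x(u) = 1 + 2*u
d(E) = (-8/5 + E)² (d(E) = ((E/1 + 2/5) - 2)² = ((E*1 + 2*(⅕)) - 2)² = ((E + ⅖) - 2)² = ((⅖ + E) - 2)² = (-8/5 + E)²)
d(x(5))*654 = ((-8 + 5*(1 + 2*5))²/25)*654 = ((-8 + 5*(1 + 10))²/25)*654 = ((-8 + 5*11)²/25)*654 = ((-8 + 55)²/25)*654 = ((1/25)*47²)*654 = ((1/25)*2209)*654 = (2209/25)*654 = 1444686/25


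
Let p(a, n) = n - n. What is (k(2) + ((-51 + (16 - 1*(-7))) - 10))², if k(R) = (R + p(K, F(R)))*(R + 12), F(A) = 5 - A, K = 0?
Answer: 100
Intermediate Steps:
p(a, n) = 0
k(R) = R*(12 + R) (k(R) = (R + 0)*(R + 12) = R*(12 + R))
(k(2) + ((-51 + (16 - 1*(-7))) - 10))² = (2*(12 + 2) + ((-51 + (16 - 1*(-7))) - 10))² = (2*14 + ((-51 + (16 + 7)) - 10))² = (28 + ((-51 + 23) - 10))² = (28 + (-28 - 10))² = (28 - 38)² = (-10)² = 100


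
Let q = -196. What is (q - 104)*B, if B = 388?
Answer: -116400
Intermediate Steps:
(q - 104)*B = (-196 - 104)*388 = -300*388 = -116400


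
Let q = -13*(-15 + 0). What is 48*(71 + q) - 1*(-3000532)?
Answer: 3013300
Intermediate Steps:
q = 195 (q = -13*(-15) = 195)
48*(71 + q) - 1*(-3000532) = 48*(71 + 195) - 1*(-3000532) = 48*266 + 3000532 = 12768 + 3000532 = 3013300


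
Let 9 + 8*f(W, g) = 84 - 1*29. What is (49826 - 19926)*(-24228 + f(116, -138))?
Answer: -724245275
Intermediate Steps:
f(W, g) = 23/4 (f(W, g) = -9/8 + (84 - 1*29)/8 = -9/8 + (84 - 29)/8 = -9/8 + (⅛)*55 = -9/8 + 55/8 = 23/4)
(49826 - 19926)*(-24228 + f(116, -138)) = (49826 - 19926)*(-24228 + 23/4) = 29900*(-96889/4) = -724245275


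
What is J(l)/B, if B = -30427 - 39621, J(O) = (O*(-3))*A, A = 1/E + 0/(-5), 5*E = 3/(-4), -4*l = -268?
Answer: -335/17512 ≈ -0.019130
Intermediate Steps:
l = 67 (l = -¼*(-268) = 67)
E = -3/20 (E = (3/(-4))/5 = (3*(-¼))/5 = (⅕)*(-¾) = -3/20 ≈ -0.15000)
A = -20/3 (A = 1/(-3/20) + 0/(-5) = 1*(-20/3) + 0*(-⅕) = -20/3 + 0 = -20/3 ≈ -6.6667)
J(O) = 20*O (J(O) = (O*(-3))*(-20/3) = -3*O*(-20/3) = 20*O)
B = -70048
J(l)/B = (20*67)/(-70048) = 1340*(-1/70048) = -335/17512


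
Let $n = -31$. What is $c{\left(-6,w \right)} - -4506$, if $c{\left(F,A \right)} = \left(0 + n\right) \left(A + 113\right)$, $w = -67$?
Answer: $3080$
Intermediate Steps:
$c{\left(F,A \right)} = -3503 - 31 A$ ($c{\left(F,A \right)} = \left(0 - 31\right) \left(A + 113\right) = - 31 \left(113 + A\right) = -3503 - 31 A$)
$c{\left(-6,w \right)} - -4506 = \left(-3503 - -2077\right) - -4506 = \left(-3503 + 2077\right) + 4506 = -1426 + 4506 = 3080$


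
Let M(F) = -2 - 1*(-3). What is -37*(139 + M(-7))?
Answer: -5180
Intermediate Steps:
M(F) = 1 (M(F) = -2 + 3 = 1)
-37*(139 + M(-7)) = -37*(139 + 1) = -37*140 = -5180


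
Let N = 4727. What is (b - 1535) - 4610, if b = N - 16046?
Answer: -17464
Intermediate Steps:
b = -11319 (b = 4727 - 16046 = -11319)
(b - 1535) - 4610 = (-11319 - 1535) - 4610 = -12854 - 4610 = -17464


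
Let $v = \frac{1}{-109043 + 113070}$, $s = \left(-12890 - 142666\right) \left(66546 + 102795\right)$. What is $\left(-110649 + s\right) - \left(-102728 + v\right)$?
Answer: $- \frac{106079300513960}{4027} \approx -2.6342 \cdot 10^{10}$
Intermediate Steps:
$s = -26342008596$ ($s = \left(-155556\right) 169341 = -26342008596$)
$v = \frac{1}{4027} \approx 0.00024832$
$\left(-110649 + s\right) - \left(-102728 + v\right) = \left(-110649 - 26342008596\right) + \left(102728 - \frac{1}{4027}\right) = -26342119245 + \left(102728 - \frac{1}{4027}\right) = -26342119245 + \frac{413685655}{4027} = - \frac{106079300513960}{4027}$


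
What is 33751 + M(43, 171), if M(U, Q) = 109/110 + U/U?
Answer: 3712829/110 ≈ 33753.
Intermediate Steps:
M(U, Q) = 219/110 (M(U, Q) = 109*(1/110) + 1 = 109/110 + 1 = 219/110)
33751 + M(43, 171) = 33751 + 219/110 = 3712829/110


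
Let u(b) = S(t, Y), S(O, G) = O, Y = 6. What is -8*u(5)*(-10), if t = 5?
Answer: 400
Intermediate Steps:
u(b) = 5
-8*u(5)*(-10) = -8*5*(-10) = -40*(-10) = 400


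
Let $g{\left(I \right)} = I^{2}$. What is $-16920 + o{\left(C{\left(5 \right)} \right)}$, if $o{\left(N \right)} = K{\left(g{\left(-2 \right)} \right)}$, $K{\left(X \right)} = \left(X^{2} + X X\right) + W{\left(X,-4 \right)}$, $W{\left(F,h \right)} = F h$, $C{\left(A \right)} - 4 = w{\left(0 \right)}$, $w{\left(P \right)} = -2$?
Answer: $-16904$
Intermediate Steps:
$C{\left(A \right)} = 2$ ($C{\left(A \right)} = 4 - 2 = 2$)
$K{\left(X \right)} = - 4 X + 2 X^{2}$ ($K{\left(X \right)} = \left(X^{2} + X X\right) + X \left(-4\right) = \left(X^{2} + X^{2}\right) - 4 X = 2 X^{2} - 4 X = - 4 X + 2 X^{2}$)
$o{\left(N \right)} = 16$ ($o{\left(N \right)} = 2 \left(-2\right)^{2} \left(-2 + \left(-2\right)^{2}\right) = 2 \cdot 4 \left(-2 + 4\right) = 2 \cdot 4 \cdot 2 = 16$)
$-16920 + o{\left(C{\left(5 \right)} \right)} = -16920 + 16 = -16904$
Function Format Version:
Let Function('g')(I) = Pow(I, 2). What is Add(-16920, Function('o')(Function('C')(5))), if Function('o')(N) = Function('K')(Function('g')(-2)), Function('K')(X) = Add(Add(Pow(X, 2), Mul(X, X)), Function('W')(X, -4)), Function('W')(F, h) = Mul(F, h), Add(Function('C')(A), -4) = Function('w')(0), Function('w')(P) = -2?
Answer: -16904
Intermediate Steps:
Function('C')(A) = 2 (Function('C')(A) = Add(4, -2) = 2)
Function('K')(X) = Add(Mul(-4, X), Mul(2, Pow(X, 2))) (Function('K')(X) = Add(Add(Pow(X, 2), Mul(X, X)), Mul(X, -4)) = Add(Add(Pow(X, 2), Pow(X, 2)), Mul(-4, X)) = Add(Mul(2, Pow(X, 2)), Mul(-4, X)) = Add(Mul(-4, X), Mul(2, Pow(X, 2))))
Function('o')(N) = 16 (Function('o')(N) = Mul(2, Pow(-2, 2), Add(-2, Pow(-2, 2))) = Mul(2, 4, Add(-2, 4)) = Mul(2, 4, 2) = 16)
Add(-16920, Function('o')(Function('C')(5))) = Add(-16920, 16) = -16904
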